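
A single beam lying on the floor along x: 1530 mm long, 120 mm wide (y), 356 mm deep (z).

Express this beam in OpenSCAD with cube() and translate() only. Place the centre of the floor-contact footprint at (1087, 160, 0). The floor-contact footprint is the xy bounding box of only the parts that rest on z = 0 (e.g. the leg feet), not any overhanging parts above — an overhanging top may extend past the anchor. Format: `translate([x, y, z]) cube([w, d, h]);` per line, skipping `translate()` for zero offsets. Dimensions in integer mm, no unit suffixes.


translate([322, 100, 0]) cube([1530, 120, 356]);


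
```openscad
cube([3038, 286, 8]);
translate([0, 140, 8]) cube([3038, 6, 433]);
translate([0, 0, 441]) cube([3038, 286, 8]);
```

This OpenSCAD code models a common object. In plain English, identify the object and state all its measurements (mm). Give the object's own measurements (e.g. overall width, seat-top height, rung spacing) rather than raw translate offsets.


An I-beam lying along x, 3038 mm long. Overall section height 449 mm. Two flanges 286 mm wide (y) and 8 mm thick, one on the floor and one at the top; a web 6 mm thick runs between them, centred on the flange width.


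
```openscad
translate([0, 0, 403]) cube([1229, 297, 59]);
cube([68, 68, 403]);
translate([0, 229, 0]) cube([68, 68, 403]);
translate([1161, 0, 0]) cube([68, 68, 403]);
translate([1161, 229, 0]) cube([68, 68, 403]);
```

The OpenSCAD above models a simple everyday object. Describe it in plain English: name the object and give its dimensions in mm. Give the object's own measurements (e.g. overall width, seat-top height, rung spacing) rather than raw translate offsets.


A bench: a 1229×297 mm seat slab, 59 mm thick, top at z = 462 mm, on four 68×68 mm square legs flush with the seat corners and standing on z = 0.


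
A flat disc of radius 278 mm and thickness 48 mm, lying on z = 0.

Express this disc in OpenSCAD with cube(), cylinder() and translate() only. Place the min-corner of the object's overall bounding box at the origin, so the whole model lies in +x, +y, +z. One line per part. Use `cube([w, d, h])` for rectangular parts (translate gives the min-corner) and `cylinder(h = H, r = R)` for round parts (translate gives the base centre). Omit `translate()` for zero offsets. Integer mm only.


translate([278, 278, 0]) cylinder(h = 48, r = 278);


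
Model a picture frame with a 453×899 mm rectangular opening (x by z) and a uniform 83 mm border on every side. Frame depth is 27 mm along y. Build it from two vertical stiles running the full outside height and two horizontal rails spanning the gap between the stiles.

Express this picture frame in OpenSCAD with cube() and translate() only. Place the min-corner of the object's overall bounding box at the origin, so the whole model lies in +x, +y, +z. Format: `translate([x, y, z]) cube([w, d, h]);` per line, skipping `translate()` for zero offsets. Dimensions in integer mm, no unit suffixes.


cube([83, 27, 1065]);
translate([536, 0, 0]) cube([83, 27, 1065]);
translate([83, 0, 0]) cube([453, 27, 83]);
translate([83, 0, 982]) cube([453, 27, 83]);


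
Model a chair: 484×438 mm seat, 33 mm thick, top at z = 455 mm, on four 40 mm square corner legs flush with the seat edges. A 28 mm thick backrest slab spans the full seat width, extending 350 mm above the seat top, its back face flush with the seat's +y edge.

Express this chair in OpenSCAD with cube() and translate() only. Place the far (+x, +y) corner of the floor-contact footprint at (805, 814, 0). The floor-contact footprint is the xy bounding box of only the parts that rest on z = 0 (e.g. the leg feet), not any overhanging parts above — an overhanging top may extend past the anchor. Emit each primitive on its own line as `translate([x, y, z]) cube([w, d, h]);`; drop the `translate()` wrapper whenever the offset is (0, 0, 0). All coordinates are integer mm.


// leg_h = 455 - 33 = 422
translate([321, 376, 422]) cube([484, 438, 33]);
translate([321, 376, 0]) cube([40, 40, 422]);
translate([765, 376, 0]) cube([40, 40, 422]);
translate([321, 774, 0]) cube([40, 40, 422]);
translate([765, 774, 0]) cube([40, 40, 422]);
translate([321, 786, 455]) cube([484, 28, 350]);


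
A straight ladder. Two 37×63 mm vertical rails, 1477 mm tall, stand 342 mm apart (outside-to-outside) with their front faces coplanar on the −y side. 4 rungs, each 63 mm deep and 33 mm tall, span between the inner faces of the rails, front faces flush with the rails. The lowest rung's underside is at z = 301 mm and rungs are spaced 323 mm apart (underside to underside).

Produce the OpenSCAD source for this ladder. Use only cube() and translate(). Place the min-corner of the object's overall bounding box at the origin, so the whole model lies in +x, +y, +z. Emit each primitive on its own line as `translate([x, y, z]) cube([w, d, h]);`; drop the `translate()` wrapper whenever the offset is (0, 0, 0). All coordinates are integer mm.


// rung span = 342 - 2*37 = 268
// rung[k] z = 301 + k*323
cube([37, 63, 1477]);
translate([305, 0, 0]) cube([37, 63, 1477]);
translate([37, 0, 301]) cube([268, 63, 33]);
translate([37, 0, 624]) cube([268, 63, 33]);
translate([37, 0, 947]) cube([268, 63, 33]);
translate([37, 0, 1270]) cube([268, 63, 33]);


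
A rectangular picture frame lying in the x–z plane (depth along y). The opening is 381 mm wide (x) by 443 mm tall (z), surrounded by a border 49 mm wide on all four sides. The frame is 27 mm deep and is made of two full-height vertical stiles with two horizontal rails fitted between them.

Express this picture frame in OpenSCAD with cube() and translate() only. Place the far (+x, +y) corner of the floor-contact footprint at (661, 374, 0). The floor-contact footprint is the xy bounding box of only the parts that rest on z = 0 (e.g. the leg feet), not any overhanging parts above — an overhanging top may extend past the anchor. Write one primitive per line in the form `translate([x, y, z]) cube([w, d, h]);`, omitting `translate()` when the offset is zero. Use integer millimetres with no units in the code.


translate([182, 347, 0]) cube([49, 27, 541]);
translate([612, 347, 0]) cube([49, 27, 541]);
translate([231, 347, 0]) cube([381, 27, 49]);
translate([231, 347, 492]) cube([381, 27, 49]);


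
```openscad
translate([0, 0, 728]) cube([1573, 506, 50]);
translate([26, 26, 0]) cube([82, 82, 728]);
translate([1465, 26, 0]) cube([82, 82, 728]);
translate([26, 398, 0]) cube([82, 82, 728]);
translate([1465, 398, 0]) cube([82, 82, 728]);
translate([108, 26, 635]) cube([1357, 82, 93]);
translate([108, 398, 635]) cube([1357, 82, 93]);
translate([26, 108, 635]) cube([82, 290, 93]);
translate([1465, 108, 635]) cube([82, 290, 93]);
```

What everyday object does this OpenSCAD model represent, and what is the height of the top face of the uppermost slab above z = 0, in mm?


A table. The table height is 778 mm.

A 1573×506×50 slab sits at z = 728 on four 82 mm square posts — a table. The top surface is at 728 + 50 = 778 mm.


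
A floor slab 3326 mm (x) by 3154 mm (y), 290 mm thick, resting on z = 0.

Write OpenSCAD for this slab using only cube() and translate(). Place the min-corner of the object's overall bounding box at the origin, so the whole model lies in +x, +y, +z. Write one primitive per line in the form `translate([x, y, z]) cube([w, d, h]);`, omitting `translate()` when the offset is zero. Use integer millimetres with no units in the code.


cube([3326, 3154, 290]);


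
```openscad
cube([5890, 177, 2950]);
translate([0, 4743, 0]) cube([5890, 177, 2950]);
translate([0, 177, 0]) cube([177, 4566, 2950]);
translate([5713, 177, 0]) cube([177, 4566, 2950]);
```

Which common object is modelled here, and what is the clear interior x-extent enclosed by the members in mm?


A house (or room) frame. The interior width is 5536 mm.

Four 2950 mm walls enclosing a rectangle with no floor or roof — a room or house frame. Outside width is 5890 mm and wall thickness is 177 mm, so the interior width is 5890 − 2 × 177 = 5536 mm.


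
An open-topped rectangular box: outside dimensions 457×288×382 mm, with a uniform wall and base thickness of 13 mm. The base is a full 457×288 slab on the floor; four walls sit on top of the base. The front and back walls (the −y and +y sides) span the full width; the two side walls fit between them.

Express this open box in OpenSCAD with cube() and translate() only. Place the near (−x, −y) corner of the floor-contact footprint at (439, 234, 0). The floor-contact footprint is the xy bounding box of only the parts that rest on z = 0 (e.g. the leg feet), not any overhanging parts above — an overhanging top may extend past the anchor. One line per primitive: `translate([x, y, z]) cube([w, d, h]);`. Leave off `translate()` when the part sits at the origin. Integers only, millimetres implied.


translate([439, 234, 0]) cube([457, 288, 13]);
translate([439, 234, 13]) cube([457, 13, 369]);
translate([439, 509, 13]) cube([457, 13, 369]);
translate([439, 247, 13]) cube([13, 262, 369]);
translate([883, 247, 13]) cube([13, 262, 369]);


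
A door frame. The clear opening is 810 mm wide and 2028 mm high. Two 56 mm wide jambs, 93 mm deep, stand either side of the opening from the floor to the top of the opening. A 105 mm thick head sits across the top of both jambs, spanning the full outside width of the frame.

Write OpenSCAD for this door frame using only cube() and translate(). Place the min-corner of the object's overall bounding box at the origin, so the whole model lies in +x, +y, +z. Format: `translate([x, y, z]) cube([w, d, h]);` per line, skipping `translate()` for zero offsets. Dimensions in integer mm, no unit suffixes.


cube([56, 93, 2028]);
translate([866, 0, 0]) cube([56, 93, 2028]);
translate([0, 0, 2028]) cube([922, 93, 105]);


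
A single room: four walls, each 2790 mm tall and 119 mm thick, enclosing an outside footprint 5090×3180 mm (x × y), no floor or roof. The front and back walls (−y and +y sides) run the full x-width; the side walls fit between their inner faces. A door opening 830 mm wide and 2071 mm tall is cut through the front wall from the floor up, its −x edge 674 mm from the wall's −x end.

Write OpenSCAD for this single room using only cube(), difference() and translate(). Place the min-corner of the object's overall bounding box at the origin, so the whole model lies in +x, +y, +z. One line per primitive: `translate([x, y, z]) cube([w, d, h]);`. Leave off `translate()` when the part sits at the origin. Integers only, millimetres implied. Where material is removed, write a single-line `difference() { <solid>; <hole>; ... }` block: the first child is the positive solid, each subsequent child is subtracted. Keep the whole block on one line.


difference() { cube([5090, 119, 2790]); translate([674, 0, 0]) cube([830, 119, 2071]); }
translate([0, 3061, 0]) cube([5090, 119, 2790]);
translate([0, 119, 0]) cube([119, 2942, 2790]);
translate([4971, 119, 0]) cube([119, 2942, 2790]);


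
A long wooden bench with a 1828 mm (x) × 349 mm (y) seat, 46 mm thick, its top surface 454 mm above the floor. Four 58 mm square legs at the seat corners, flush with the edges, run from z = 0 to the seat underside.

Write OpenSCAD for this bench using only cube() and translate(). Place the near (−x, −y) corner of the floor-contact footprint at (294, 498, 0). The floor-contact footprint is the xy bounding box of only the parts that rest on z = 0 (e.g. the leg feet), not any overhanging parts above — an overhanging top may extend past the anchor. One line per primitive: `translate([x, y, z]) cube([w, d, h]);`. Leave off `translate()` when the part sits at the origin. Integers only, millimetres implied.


translate([294, 498, 408]) cube([1828, 349, 46]);
translate([294, 498, 0]) cube([58, 58, 408]);
translate([294, 789, 0]) cube([58, 58, 408]);
translate([2064, 498, 0]) cube([58, 58, 408]);
translate([2064, 789, 0]) cube([58, 58, 408]);


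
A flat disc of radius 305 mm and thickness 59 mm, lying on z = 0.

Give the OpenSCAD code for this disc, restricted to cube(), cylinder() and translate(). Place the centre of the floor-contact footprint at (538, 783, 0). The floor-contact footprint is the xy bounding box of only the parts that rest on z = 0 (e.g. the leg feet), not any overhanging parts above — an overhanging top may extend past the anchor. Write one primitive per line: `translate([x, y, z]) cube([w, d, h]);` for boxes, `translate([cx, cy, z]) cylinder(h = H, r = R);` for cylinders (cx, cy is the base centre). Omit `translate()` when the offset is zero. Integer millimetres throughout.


translate([538, 783, 0]) cylinder(h = 59, r = 305);


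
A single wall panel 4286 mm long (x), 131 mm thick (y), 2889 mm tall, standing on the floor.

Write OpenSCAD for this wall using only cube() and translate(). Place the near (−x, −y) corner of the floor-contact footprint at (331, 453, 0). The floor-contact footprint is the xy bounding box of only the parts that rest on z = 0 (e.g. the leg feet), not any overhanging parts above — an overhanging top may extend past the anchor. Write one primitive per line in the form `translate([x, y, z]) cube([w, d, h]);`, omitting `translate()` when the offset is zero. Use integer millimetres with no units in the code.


translate([331, 453, 0]) cube([4286, 131, 2889]);


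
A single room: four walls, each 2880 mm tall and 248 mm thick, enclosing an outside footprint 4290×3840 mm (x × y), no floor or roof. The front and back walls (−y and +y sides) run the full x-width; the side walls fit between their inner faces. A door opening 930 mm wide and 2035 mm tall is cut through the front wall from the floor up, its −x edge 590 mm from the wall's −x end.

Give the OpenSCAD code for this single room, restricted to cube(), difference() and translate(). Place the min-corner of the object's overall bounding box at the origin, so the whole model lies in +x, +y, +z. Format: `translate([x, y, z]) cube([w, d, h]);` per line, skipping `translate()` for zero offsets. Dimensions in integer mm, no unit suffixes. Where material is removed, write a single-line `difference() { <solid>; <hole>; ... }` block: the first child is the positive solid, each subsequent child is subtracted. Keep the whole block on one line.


difference() { cube([4290, 248, 2880]); translate([590, 0, 0]) cube([930, 248, 2035]); }
translate([0, 3592, 0]) cube([4290, 248, 2880]);
translate([0, 248, 0]) cube([248, 3344, 2880]);
translate([4042, 248, 0]) cube([248, 3344, 2880]);


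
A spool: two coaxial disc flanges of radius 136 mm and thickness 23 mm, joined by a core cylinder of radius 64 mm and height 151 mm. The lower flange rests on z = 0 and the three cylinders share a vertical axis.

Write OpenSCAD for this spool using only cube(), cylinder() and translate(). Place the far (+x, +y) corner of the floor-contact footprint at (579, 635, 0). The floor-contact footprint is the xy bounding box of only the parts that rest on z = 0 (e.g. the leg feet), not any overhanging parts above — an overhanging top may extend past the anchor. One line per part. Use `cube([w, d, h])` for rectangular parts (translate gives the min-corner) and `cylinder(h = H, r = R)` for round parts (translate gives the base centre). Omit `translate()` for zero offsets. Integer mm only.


translate([443, 499, 0]) cylinder(h = 23, r = 136);
translate([443, 499, 23]) cylinder(h = 151, r = 64);
translate([443, 499, 174]) cylinder(h = 23, r = 136);


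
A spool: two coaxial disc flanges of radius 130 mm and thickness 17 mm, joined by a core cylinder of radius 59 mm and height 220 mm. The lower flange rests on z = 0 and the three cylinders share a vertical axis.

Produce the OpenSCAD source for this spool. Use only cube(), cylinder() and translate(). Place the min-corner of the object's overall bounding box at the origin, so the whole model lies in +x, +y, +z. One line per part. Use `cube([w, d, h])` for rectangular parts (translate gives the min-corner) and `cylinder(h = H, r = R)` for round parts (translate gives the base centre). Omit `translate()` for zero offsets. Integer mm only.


translate([130, 130, 0]) cylinder(h = 17, r = 130);
translate([130, 130, 17]) cylinder(h = 220, r = 59);
translate([130, 130, 237]) cylinder(h = 17, r = 130);


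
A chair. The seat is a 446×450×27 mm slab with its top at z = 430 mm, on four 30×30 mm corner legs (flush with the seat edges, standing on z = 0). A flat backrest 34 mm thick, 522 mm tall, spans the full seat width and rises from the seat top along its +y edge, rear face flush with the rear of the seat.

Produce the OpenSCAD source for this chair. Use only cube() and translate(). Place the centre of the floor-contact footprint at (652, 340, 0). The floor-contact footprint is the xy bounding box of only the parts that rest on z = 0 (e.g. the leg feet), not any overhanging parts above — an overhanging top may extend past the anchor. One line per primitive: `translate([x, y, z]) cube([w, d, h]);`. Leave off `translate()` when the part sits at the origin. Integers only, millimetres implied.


// leg_h = 430 - 27 = 403
translate([429, 115, 403]) cube([446, 450, 27]);
translate([429, 115, 0]) cube([30, 30, 403]);
translate([845, 115, 0]) cube([30, 30, 403]);
translate([429, 535, 0]) cube([30, 30, 403]);
translate([845, 535, 0]) cube([30, 30, 403]);
translate([429, 531, 430]) cube([446, 34, 522]);


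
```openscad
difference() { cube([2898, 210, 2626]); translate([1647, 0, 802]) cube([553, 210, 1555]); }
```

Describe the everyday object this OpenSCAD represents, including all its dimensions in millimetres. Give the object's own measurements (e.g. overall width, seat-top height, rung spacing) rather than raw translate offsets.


A wall 2898 mm long (x), 210 mm thick (y), 2626 mm tall, with a rectangular window opening cut through it. The opening is 553 mm wide and 1555 mm tall; its sill is at z = 802 mm and its near (−x) edge is 1647 mm from the wall's −x end. The opening passes through the full wall thickness.


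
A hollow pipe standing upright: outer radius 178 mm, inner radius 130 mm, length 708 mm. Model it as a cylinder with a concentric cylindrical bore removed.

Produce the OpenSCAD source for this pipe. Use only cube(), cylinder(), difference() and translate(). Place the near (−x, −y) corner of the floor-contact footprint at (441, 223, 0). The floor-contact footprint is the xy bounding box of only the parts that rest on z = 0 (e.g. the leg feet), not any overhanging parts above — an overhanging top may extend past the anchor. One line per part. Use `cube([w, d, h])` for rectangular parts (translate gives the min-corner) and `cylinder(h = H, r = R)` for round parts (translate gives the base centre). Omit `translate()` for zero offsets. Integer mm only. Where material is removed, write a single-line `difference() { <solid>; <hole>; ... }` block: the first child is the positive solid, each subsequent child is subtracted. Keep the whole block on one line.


difference() { translate([619, 401, 0]) cylinder(h = 708, r = 178); translate([619, 401, 0]) cylinder(h = 708, r = 130); }


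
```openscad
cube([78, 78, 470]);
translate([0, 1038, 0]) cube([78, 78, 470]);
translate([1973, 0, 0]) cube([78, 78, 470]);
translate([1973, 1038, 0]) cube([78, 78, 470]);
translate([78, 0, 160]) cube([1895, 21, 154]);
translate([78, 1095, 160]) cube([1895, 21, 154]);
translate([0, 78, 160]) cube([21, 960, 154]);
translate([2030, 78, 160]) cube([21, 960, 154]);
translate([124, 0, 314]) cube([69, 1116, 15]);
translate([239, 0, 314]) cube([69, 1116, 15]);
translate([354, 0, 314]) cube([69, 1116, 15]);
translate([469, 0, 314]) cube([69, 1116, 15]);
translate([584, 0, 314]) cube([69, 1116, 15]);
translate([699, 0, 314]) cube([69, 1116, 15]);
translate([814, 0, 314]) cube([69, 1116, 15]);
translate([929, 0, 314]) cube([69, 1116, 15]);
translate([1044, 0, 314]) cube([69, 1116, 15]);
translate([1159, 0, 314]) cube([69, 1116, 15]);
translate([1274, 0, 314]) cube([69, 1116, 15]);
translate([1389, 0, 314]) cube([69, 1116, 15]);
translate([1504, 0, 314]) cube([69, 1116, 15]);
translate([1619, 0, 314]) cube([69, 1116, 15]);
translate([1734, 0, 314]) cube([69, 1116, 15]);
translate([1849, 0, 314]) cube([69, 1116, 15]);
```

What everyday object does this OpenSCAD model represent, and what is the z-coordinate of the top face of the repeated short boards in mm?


A bed frame. The slat-top height is 329 mm.

Four posts, four rails, and a row of slats — a bed frame. Slats sit on the rails at z = 160 + 154 = 314; with slat thickness 15, the top is 329 mm.


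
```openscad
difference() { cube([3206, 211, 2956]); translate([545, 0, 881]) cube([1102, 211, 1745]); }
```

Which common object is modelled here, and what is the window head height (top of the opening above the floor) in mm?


A wall with a window opening. The window head height is 2626 mm.

A wall with a rectangular opening subtracted — a window. Sill at z = 881, opening 1745 mm tall, so the head is at 881 + 1745 = 2626 mm.


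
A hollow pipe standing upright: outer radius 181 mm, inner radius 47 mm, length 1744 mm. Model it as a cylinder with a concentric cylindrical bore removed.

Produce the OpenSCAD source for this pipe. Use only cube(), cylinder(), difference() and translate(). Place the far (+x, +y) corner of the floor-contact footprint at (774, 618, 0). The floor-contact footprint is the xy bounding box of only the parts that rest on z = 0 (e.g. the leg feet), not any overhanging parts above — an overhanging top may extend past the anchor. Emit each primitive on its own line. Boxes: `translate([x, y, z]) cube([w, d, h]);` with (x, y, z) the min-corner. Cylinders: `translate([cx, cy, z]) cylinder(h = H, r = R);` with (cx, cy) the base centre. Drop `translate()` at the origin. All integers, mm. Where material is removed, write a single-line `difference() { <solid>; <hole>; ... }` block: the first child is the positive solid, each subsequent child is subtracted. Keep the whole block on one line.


difference() { translate([593, 437, 0]) cylinder(h = 1744, r = 181); translate([593, 437, 0]) cylinder(h = 1744, r = 47); }


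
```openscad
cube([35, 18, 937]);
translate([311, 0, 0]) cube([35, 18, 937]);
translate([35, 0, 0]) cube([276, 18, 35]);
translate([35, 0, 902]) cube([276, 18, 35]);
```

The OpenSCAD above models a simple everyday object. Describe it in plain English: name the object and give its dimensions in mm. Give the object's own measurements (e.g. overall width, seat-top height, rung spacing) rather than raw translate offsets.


A rectangular picture frame lying in the x–z plane (depth along y). The opening is 276 mm wide (x) by 867 mm tall (z), surrounded by a border 35 mm wide on all four sides. The frame is 18 mm deep and is made of two full-height vertical stiles with two horizontal rails fitted between them.


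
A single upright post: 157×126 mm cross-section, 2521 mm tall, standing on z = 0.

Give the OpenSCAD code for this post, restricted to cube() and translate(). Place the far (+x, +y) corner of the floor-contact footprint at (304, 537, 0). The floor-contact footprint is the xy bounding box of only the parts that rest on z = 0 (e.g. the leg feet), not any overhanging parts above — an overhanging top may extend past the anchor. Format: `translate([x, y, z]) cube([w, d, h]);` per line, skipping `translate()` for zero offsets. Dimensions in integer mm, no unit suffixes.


translate([147, 411, 0]) cube([157, 126, 2521]);


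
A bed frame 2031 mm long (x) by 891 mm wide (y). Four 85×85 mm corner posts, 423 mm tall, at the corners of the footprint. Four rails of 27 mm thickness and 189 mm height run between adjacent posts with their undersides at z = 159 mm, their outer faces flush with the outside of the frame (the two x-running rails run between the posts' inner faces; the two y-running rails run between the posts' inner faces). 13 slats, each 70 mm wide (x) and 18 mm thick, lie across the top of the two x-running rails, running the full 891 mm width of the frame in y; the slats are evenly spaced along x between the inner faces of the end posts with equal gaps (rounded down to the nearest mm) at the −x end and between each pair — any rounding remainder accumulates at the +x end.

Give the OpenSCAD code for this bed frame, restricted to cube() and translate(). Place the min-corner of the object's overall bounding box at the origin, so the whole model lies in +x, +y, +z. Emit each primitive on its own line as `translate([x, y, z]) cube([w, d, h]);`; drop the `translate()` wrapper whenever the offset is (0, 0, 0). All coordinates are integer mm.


cube([85, 85, 423]);
translate([0, 806, 0]) cube([85, 85, 423]);
translate([1946, 0, 0]) cube([85, 85, 423]);
translate([1946, 806, 0]) cube([85, 85, 423]);
translate([85, 0, 159]) cube([1861, 27, 189]);
translate([85, 864, 159]) cube([1861, 27, 189]);
translate([0, 85, 159]) cube([27, 721, 189]);
translate([2004, 85, 159]) cube([27, 721, 189]);
translate([152, 0, 348]) cube([70, 891, 18]);
translate([289, 0, 348]) cube([70, 891, 18]);
translate([426, 0, 348]) cube([70, 891, 18]);
translate([563, 0, 348]) cube([70, 891, 18]);
translate([700, 0, 348]) cube([70, 891, 18]);
translate([837, 0, 348]) cube([70, 891, 18]);
translate([974, 0, 348]) cube([70, 891, 18]);
translate([1111, 0, 348]) cube([70, 891, 18]);
translate([1248, 0, 348]) cube([70, 891, 18]);
translate([1385, 0, 348]) cube([70, 891, 18]);
translate([1522, 0, 348]) cube([70, 891, 18]);
translate([1659, 0, 348]) cube([70, 891, 18]);
translate([1796, 0, 348]) cube([70, 891, 18]);


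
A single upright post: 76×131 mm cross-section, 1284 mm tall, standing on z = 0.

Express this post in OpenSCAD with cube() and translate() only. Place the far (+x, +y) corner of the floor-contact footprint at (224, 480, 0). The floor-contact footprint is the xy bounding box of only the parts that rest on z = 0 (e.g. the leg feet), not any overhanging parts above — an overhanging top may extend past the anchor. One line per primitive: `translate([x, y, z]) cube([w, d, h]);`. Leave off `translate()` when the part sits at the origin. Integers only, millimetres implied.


translate([148, 349, 0]) cube([76, 131, 1284]);


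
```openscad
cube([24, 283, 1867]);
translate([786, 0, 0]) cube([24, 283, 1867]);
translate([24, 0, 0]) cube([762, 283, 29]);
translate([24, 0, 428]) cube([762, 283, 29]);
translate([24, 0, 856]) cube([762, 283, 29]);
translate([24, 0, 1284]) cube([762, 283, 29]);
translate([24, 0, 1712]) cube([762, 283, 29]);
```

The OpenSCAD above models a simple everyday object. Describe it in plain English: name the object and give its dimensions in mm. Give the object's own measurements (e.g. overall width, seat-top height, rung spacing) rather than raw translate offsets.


An open bookshelf. Two side panels, each 24 mm thick, 283 mm deep and 1867 mm tall, stand 810 mm apart (outside-to-outside). Between them sit 5 shelves, each 29 mm thick and 283 mm deep, spanning the full gap between the sides. The bottom shelf rests on the floor (its underside at z = 0) and the clear gap between one shelf's top and the next shelf's underside is 399 mm.


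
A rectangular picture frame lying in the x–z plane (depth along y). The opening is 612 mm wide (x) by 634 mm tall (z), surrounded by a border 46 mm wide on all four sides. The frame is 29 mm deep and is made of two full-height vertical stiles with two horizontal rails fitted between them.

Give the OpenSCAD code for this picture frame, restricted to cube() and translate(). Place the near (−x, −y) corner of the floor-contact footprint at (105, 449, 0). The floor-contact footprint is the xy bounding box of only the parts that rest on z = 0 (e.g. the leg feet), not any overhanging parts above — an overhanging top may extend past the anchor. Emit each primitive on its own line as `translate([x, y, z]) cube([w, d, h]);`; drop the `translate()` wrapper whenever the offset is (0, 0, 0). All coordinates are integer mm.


translate([105, 449, 0]) cube([46, 29, 726]);
translate([763, 449, 0]) cube([46, 29, 726]);
translate([151, 449, 0]) cube([612, 29, 46]);
translate([151, 449, 680]) cube([612, 29, 46]);


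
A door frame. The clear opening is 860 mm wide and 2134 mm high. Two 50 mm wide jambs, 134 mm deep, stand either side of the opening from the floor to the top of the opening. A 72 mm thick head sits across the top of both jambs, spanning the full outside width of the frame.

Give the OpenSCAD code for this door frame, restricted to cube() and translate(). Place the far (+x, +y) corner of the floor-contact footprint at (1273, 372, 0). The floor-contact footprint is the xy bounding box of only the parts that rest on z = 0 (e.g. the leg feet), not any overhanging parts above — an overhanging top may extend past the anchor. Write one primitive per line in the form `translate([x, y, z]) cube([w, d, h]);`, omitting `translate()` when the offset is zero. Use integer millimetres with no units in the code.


translate([313, 238, 0]) cube([50, 134, 2134]);
translate([1223, 238, 0]) cube([50, 134, 2134]);
translate([313, 238, 2134]) cube([960, 134, 72]);


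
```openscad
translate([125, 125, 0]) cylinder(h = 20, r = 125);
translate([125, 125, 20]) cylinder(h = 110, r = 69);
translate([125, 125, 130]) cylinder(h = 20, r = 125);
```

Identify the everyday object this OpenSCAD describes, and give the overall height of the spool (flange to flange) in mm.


A spool. The overall height is 150 mm.

Three coaxial cylinders, large–small–large — a spool. Two 20 mm flanges and a 110 mm core give 20 + 110 + 20 = 150 mm.


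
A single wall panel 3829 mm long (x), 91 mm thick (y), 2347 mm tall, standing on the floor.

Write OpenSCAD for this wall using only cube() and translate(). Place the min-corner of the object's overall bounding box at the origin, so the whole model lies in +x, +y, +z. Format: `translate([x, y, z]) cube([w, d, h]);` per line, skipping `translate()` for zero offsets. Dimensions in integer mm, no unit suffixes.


cube([3829, 91, 2347]);


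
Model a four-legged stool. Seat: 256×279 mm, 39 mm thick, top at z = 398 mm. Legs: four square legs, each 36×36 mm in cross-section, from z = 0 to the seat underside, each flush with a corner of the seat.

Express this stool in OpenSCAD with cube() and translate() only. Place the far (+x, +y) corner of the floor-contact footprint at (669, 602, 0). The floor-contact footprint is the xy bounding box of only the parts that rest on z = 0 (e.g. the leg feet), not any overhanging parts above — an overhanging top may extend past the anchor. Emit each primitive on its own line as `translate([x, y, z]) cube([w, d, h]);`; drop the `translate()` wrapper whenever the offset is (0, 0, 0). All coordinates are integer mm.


translate([413, 323, 359]) cube([256, 279, 39]);
translate([413, 323, 0]) cube([36, 36, 359]);
translate([633, 323, 0]) cube([36, 36, 359]);
translate([413, 566, 0]) cube([36, 36, 359]);
translate([633, 566, 0]) cube([36, 36, 359]);


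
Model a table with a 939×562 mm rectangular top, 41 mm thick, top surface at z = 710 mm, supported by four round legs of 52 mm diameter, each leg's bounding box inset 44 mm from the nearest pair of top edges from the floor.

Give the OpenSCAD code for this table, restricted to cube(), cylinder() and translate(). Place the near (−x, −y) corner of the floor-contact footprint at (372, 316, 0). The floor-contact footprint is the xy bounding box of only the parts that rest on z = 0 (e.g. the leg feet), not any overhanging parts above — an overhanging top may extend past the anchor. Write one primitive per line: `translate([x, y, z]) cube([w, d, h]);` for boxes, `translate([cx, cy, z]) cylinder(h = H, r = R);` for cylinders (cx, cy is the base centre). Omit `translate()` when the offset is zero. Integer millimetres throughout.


translate([328, 272, 669]) cube([939, 562, 41]);
translate([398, 342, 0]) cylinder(h = 669, r = 26);
translate([1197, 342, 0]) cylinder(h = 669, r = 26);
translate([398, 764, 0]) cylinder(h = 669, r = 26);
translate([1197, 764, 0]) cylinder(h = 669, r = 26);


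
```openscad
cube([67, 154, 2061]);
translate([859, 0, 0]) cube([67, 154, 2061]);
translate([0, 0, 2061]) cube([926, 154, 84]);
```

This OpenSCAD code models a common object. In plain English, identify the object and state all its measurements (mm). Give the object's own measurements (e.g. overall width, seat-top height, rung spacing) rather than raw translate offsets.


A door frame. The clear opening is 792 mm wide and 2061 mm high. Two 67 mm wide jambs, 154 mm deep, stand either side of the opening from the floor to the top of the opening. A 84 mm thick head sits across the top of both jambs, spanning the full outside width of the frame.


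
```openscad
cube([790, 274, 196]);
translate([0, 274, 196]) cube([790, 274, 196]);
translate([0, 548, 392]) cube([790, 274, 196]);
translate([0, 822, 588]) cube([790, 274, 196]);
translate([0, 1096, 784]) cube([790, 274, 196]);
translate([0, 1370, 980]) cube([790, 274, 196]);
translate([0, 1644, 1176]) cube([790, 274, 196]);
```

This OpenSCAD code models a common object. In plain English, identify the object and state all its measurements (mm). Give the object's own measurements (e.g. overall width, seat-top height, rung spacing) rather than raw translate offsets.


A straight staircase of 7 solid steps. Each step is 790 mm wide (x), 274 mm deep (y, the going) and 196 mm tall (the rise). The first step rests on the floor; each subsequent step sits one going further in +y and one rise higher in +z, directly behind and above the previous step with no overlap.


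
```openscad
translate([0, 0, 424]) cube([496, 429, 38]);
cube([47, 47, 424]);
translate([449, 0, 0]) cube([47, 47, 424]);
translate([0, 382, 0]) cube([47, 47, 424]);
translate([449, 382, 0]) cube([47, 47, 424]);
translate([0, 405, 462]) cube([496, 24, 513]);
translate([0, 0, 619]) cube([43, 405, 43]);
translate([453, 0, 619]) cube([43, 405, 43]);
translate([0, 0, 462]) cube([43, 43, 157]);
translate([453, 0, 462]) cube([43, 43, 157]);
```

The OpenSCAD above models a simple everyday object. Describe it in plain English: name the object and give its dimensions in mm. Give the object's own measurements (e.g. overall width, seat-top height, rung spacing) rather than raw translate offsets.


A chair. The seat is a 496×429×38 mm slab with its top at z = 462 mm, on four 47×47 mm corner legs (flush with the seat edges, standing on z = 0). A flat backrest 24 mm thick, 513 mm tall, spans the full seat width and rises from the seat top along its +y edge, rear face flush with the rear of the seat. Two armrests of 43×43 mm section run along each side from the seat's front edge to the front of the backrest, top faces 200 mm above the seat top and outer faces flush with the seat's x-edges; a 43×43 mm post under the front of each armrest stands on the seat at the front corner.


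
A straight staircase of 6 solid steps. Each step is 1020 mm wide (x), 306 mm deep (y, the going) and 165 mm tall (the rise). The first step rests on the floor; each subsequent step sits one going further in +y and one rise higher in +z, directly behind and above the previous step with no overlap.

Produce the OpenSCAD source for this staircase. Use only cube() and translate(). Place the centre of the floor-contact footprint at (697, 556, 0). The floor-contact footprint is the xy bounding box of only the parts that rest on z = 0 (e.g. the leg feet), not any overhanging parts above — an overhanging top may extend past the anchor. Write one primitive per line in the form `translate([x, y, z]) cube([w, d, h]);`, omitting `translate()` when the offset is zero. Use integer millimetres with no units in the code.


translate([187, 403, 0]) cube([1020, 306, 165]);
translate([187, 709, 165]) cube([1020, 306, 165]);
translate([187, 1015, 330]) cube([1020, 306, 165]);
translate([187, 1321, 495]) cube([1020, 306, 165]);
translate([187, 1627, 660]) cube([1020, 306, 165]);
translate([187, 1933, 825]) cube([1020, 306, 165]);


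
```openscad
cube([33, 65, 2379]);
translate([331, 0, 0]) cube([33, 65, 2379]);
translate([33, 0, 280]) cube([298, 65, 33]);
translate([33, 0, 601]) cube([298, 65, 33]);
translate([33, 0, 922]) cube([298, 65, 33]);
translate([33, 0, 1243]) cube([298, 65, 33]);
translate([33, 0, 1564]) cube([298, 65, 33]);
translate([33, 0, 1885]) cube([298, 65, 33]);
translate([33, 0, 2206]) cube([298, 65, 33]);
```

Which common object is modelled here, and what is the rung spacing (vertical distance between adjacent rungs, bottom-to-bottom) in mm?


A ladder. The rung spacing is 321 mm.

Two tall 33×65 posts with 7 short bars between them — a ladder. Adjacent rungs sit at z = 280 and z = 601, so the spacing is 601 − 280 = 321 mm.


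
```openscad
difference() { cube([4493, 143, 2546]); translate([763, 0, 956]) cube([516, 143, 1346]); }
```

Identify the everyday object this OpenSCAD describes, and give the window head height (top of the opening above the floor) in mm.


A wall with a window opening. The window head height is 2302 mm.

A wall with a rectangular opening subtracted — a window. Sill at z = 956, opening 1346 mm tall, so the head is at 956 + 1346 = 2302 mm.


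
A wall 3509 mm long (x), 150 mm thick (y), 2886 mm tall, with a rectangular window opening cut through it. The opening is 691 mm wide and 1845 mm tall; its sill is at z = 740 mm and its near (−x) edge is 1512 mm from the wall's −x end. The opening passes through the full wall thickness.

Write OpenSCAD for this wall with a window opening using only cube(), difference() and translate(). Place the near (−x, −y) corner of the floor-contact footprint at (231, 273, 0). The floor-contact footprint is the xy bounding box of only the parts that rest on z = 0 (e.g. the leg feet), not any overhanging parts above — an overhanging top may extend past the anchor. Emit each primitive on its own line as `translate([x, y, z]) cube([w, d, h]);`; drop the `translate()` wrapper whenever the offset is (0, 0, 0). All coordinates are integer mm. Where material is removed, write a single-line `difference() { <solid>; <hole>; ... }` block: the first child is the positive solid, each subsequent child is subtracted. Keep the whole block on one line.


difference() { translate([231, 273, 0]) cube([3509, 150, 2886]); translate([1743, 273, 740]) cube([691, 150, 1845]); }


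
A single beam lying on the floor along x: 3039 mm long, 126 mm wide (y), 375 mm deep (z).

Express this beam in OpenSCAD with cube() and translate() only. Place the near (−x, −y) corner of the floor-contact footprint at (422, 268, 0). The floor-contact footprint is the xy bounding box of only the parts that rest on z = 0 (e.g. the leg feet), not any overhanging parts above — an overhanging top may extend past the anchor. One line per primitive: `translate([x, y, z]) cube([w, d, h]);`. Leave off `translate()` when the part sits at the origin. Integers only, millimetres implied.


translate([422, 268, 0]) cube([3039, 126, 375]);


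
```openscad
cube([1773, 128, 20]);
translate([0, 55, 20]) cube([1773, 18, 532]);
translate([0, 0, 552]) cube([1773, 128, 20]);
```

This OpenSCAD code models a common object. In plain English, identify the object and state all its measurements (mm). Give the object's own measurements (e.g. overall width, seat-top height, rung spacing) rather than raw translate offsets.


An I-beam lying along x, 1773 mm long. Overall section height 572 mm. Two flanges 128 mm wide (y) and 20 mm thick, one on the floor and one at the top; a web 18 mm thick runs between them, centred on the flange width.


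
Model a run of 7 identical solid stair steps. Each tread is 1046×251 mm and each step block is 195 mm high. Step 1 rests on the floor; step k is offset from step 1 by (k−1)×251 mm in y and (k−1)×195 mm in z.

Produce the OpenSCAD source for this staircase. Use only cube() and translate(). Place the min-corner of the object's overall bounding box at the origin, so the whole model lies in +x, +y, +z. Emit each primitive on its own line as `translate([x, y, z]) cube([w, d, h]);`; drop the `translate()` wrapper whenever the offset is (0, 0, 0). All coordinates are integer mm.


cube([1046, 251, 195]);
translate([0, 251, 195]) cube([1046, 251, 195]);
translate([0, 502, 390]) cube([1046, 251, 195]);
translate([0, 753, 585]) cube([1046, 251, 195]);
translate([0, 1004, 780]) cube([1046, 251, 195]);
translate([0, 1255, 975]) cube([1046, 251, 195]);
translate([0, 1506, 1170]) cube([1046, 251, 195]);
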